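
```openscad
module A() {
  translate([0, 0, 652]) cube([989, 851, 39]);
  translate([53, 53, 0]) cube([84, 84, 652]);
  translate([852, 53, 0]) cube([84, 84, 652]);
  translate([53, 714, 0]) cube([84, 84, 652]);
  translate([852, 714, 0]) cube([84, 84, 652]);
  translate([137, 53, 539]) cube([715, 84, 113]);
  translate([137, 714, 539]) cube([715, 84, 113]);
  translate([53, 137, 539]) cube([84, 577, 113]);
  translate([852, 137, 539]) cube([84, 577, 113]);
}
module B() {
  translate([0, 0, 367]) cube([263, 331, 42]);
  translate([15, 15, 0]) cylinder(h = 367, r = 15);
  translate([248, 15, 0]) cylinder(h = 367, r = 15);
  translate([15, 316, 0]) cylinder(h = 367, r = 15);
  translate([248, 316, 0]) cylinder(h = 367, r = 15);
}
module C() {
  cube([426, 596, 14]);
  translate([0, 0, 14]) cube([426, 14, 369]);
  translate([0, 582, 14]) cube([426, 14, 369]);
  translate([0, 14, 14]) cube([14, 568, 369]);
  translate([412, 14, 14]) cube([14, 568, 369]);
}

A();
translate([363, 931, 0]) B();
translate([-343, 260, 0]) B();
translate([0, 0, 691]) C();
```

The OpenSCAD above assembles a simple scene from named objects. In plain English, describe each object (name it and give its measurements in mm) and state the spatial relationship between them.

A is a table: top 989 mm (x) × 851 mm (y), 39 mm thick, upper face at z = 691 mm, on four 84×84 mm square legs, each inset 53 mm from the nearest pair of top edges, running from z = 0 to the bottom of the top. Four apron rails, 84 mm thick and 113 mm tall, run between adjacent legs with their top edges flush with the underside of the top and their outer faces flush with the legs' outer faces.

B is a four-legged stool. The seat is 263×331 mm, 42 mm thick, top at z = 409 mm. It stands on four round legs, each 30 mm in diameter, from z = 0 to the seat underside, each leg's axis is inset half a diameter from the nearest pair of seat edges (so the leg's bounding box is flush with the corner).

C is an open storage box with external size 426×596×383 mm and wall thickness 14 mm (the base is also 14 mm thick). The base covers the whole footprint; the four walls stand on the base, with the y-facing walls full-width and the x-facing walls fitting between their inner faces.

Two stools sit around the table at the +y, −x sides. The open box is on top of the table.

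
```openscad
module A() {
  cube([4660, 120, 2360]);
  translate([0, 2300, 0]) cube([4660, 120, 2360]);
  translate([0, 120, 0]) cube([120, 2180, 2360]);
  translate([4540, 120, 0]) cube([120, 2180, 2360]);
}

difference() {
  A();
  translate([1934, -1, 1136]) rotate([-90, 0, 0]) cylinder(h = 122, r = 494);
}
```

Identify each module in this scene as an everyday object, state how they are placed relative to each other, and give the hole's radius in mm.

A is a house frame. The house frame has a circular hole through its front wall. The hole's radius is 494 mm.

The subtracted cylinder has r = 494 mm.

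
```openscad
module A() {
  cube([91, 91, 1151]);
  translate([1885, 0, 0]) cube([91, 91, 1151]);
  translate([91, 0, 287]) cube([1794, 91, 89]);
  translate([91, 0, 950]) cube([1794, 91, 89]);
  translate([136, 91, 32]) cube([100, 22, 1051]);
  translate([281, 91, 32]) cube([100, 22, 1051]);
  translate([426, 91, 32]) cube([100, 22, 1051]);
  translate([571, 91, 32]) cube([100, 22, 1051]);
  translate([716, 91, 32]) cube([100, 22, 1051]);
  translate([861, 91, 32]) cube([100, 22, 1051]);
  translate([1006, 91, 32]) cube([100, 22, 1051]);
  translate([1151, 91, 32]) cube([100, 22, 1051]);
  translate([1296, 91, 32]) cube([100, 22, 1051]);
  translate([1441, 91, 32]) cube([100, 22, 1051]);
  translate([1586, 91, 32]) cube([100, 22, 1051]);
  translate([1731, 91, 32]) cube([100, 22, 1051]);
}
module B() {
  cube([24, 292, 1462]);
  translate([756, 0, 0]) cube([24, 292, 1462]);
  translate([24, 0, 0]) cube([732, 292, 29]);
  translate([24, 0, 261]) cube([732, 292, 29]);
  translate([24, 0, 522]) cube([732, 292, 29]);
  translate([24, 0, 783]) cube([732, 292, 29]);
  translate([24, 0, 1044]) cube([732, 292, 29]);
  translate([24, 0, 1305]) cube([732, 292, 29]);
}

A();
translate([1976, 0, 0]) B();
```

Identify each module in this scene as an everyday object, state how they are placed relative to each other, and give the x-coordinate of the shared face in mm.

A is a fence section. B is a bookshelf. The bookshelf is against the fence section's +x side, with their −y faces flush. The x-coordinate of the shared face is 1976 mm.

The fence section's +x face and the bookshelf's −x face are both at x = 1976 mm.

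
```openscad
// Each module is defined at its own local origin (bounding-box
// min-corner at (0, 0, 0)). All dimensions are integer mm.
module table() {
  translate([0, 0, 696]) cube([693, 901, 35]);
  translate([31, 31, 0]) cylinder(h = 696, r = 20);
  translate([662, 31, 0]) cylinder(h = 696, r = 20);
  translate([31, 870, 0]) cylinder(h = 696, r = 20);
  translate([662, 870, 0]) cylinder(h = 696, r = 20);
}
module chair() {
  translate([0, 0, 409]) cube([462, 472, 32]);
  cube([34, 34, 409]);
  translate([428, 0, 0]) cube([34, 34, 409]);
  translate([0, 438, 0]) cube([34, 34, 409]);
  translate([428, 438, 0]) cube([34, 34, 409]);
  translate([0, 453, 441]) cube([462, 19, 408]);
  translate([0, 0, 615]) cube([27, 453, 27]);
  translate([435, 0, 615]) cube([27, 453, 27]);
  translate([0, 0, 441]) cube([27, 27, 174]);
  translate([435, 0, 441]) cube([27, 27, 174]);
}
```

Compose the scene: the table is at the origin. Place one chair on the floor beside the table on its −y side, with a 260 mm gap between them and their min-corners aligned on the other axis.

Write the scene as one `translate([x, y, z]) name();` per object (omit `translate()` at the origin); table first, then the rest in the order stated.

table();
translate([0, -732, 0]) chair();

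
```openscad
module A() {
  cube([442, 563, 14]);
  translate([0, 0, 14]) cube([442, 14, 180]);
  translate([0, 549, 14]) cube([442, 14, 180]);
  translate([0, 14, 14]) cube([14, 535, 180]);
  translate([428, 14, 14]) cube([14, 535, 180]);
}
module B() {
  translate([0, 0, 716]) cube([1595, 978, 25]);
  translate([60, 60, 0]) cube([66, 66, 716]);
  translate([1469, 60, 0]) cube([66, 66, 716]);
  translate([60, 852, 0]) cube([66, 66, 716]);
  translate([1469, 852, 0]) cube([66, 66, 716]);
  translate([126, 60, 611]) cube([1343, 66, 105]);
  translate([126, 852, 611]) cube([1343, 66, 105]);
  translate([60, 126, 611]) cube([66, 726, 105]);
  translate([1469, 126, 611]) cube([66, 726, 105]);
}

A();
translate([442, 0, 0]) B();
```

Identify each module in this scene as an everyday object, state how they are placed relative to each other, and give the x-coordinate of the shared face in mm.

The open box's +x face and the table's −x face are both at x = 442 mm.

A is an open box. B is a table. The table is against the open box's +x side, with their −y faces flush. The x-coordinate of the shared face is 442 mm.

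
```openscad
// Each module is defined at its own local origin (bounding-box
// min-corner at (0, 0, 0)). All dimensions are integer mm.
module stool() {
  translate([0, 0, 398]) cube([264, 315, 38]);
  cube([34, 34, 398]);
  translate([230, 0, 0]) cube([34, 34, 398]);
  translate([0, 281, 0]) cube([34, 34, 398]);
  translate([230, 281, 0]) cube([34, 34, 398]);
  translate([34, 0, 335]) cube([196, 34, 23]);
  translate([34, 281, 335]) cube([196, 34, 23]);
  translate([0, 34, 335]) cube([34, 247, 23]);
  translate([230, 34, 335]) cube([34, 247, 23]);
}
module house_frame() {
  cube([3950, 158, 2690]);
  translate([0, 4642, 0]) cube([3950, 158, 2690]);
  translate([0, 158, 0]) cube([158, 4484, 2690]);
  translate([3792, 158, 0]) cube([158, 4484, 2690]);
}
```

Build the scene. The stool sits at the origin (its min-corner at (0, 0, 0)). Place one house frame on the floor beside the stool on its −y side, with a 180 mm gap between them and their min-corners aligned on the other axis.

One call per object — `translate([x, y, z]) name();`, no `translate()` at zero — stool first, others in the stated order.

stool();
translate([0, -4980, 0]) house_frame();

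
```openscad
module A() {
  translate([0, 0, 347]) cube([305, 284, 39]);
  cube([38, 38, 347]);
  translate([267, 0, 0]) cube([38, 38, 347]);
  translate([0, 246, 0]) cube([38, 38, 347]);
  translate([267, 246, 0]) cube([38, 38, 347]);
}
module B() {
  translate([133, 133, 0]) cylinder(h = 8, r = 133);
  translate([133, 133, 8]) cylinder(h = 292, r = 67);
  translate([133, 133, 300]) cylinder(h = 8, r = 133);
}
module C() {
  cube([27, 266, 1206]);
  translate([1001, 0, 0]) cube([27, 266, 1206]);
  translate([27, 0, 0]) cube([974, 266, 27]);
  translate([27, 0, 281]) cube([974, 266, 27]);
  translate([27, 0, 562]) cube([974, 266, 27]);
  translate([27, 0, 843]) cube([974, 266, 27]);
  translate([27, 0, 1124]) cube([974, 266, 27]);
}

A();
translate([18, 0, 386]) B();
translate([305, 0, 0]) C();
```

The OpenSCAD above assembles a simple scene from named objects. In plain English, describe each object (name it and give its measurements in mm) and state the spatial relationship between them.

A is a four-legged stool. The seat is a 305×284×39 mm slab whose top surface is at z = 386 mm; four square legs, each 38×38 mm in cross-section, run from the floor (z = 0) to the underside of the seat, each flush with a corner of the seat.

B is a spool: two coaxial disc flanges of radius 133 mm and thickness 8 mm, joined by a core cylinder of radius 67 mm and height 292 mm. The lower flange rests on z = 0 and the three cylinders share a vertical axis.

C is a bookshelf 1028 mm wide overall, 266 mm deep and 1206 mm tall. The two sides are 27 mm thick vertical panels. 5 horizontal shelves of 27 mm thickness span between the inner faces of the sides; the lowest shelf sits on the floor and shelves are stacked with a clear vertical gap of 254 mm between each pair.

The spool is on top of the stool. The bookshelf is against the stool's +x side, with their −y faces flush.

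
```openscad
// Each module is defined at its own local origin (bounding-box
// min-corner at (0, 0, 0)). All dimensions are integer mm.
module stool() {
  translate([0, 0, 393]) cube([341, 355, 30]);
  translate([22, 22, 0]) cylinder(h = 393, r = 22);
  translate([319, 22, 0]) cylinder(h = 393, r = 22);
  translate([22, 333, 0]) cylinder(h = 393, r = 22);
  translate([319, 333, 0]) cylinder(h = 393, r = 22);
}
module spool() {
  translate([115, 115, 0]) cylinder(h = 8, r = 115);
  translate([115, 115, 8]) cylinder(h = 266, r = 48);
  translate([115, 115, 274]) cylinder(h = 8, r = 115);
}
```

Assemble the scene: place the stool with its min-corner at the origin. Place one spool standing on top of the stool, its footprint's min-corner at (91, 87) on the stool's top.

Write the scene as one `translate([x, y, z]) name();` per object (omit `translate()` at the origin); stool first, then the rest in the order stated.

stool();
translate([91, 87, 423]) spool();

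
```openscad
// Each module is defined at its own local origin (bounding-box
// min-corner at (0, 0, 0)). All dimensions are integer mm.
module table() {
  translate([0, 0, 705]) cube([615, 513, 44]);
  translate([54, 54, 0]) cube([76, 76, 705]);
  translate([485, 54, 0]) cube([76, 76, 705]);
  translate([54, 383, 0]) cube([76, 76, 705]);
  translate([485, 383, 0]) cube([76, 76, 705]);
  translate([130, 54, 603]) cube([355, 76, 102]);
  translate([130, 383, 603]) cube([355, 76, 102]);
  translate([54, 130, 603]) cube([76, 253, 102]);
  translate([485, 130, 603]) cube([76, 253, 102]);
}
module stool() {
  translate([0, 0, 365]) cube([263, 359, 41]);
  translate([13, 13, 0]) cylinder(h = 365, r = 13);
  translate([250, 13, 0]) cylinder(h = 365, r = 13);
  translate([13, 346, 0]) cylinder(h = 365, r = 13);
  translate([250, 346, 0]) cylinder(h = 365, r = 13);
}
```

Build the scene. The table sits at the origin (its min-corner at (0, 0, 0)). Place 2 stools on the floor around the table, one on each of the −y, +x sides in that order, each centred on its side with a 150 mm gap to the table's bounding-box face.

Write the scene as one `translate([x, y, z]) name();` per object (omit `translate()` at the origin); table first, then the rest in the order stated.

table();
translate([176, -509, 0]) stool();
translate([765, 77, 0]) stool();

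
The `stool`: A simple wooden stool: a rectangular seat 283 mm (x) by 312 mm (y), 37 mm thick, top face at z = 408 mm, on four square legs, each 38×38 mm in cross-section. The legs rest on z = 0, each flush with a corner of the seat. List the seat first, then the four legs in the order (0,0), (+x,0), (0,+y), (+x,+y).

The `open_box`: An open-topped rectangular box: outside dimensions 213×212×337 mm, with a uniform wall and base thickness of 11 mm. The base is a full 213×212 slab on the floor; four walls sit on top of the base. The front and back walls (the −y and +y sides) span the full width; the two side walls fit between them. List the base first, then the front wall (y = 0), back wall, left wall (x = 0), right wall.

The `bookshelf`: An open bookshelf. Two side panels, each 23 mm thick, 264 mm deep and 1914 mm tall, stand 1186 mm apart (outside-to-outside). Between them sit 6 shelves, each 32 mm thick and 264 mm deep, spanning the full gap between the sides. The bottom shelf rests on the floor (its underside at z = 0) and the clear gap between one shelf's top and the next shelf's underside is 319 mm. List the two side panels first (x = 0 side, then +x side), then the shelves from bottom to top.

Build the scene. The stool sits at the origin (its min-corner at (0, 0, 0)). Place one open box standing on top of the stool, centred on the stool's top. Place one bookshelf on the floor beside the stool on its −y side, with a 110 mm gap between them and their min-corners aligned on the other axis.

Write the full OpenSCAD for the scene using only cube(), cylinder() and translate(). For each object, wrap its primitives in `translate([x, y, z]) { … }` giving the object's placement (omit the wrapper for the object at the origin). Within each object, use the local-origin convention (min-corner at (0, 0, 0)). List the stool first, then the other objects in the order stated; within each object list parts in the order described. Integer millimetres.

translate([0, 0, 371]) cube([283, 312, 37]);
cube([38, 38, 371]);
translate([245, 0, 0]) cube([38, 38, 371]);
translate([0, 274, 0]) cube([38, 38, 371]);
translate([245, 274, 0]) cube([38, 38, 371]);
translate([35, 50, 408]) {
  cube([213, 212, 11]);
  translate([0, 0, 11]) cube([213, 11, 326]);
  translate([0, 201, 11]) cube([213, 11, 326]);
  translate([0, 11, 11]) cube([11, 190, 326]);
  translate([202, 11, 11]) cube([11, 190, 326]);
}
translate([0, -374, 0]) {
  cube([23, 264, 1914]);
  translate([1163, 0, 0]) cube([23, 264, 1914]);
  translate([23, 0, 0]) cube([1140, 264, 32]);
  translate([23, 0, 351]) cube([1140, 264, 32]);
  translate([23, 0, 702]) cube([1140, 264, 32]);
  translate([23, 0, 1053]) cube([1140, 264, 32]);
  translate([23, 0, 1404]) cube([1140, 264, 32]);
  translate([23, 0, 1755]) cube([1140, 264, 32]);
}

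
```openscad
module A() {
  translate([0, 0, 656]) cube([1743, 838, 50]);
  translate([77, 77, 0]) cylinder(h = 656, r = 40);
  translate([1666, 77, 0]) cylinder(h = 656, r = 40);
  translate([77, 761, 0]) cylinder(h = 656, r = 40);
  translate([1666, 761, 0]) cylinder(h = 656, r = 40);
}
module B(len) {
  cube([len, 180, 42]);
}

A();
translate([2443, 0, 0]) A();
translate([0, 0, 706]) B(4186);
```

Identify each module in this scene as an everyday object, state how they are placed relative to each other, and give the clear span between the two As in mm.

A is a table. B is a beam. A beam spans the tops of two tables. The clear span between the two tables is 700 mm.

Second table starts at x = 2443; first ends at x = 1743; clear span = 2443 − 1743 = 700 mm.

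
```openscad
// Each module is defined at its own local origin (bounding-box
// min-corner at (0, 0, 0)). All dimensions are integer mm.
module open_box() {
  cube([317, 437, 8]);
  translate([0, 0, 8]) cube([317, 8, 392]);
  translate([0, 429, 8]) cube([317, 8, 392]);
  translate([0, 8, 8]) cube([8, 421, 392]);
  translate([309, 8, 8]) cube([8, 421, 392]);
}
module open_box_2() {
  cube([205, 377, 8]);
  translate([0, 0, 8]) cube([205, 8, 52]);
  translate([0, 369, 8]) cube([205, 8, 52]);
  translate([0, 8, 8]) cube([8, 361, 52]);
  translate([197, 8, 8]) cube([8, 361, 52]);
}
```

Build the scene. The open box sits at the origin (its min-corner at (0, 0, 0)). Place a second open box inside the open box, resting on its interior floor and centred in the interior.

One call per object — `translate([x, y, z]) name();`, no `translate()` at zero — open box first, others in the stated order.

open_box();
translate([56, 30, 8]) open_box_2();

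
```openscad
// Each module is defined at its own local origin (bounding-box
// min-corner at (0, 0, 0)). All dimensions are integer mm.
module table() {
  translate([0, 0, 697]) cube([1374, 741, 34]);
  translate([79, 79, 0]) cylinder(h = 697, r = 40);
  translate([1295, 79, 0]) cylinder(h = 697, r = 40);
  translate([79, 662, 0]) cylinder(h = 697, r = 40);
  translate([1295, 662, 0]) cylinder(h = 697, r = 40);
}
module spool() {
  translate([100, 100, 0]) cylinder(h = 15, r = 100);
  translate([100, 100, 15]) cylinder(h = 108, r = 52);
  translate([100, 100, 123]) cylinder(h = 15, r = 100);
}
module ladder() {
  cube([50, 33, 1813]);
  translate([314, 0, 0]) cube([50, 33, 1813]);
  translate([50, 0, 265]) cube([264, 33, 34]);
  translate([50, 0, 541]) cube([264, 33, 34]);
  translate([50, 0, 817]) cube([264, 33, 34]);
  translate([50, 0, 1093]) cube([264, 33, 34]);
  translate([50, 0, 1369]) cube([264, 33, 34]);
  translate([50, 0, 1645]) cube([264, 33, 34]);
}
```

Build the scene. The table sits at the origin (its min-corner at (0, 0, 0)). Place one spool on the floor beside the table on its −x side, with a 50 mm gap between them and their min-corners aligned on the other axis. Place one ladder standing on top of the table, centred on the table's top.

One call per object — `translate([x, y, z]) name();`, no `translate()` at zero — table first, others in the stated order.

table();
translate([-250, 0, 0]) spool();
translate([505, 354, 731]) ladder();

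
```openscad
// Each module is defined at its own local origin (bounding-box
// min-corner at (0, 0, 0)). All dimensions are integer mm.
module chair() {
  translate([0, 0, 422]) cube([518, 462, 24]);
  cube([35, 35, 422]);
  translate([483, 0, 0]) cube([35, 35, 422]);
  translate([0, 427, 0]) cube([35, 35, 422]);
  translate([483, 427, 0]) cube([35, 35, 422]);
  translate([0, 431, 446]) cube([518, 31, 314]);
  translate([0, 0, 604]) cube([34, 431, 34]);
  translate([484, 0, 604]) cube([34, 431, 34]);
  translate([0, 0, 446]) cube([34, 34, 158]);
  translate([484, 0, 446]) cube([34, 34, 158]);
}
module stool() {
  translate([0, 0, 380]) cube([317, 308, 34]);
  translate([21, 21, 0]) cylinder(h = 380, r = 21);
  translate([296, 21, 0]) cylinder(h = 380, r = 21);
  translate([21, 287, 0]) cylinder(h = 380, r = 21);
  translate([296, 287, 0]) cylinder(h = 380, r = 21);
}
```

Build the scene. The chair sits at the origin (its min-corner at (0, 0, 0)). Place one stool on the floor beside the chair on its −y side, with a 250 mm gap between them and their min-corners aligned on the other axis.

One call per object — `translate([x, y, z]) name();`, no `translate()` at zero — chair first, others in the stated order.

chair();
translate([0, -558, 0]) stool();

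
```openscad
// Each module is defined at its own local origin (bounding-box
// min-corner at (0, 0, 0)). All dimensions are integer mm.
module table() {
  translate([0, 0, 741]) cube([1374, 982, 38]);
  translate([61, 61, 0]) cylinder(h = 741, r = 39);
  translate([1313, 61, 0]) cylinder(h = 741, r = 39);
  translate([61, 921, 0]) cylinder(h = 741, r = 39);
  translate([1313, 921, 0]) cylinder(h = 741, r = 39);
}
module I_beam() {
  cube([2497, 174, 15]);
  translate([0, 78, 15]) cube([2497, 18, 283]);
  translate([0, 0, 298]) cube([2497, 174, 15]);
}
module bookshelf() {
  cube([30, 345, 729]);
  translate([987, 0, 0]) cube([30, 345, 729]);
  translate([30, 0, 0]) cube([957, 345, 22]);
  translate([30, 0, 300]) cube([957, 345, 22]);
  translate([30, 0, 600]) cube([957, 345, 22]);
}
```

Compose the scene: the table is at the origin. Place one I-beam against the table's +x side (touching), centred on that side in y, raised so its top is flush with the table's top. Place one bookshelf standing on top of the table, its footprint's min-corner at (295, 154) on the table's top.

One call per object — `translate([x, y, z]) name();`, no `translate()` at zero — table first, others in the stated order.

table();
translate([1374, 404, 466]) I_beam();
translate([295, 154, 779]) bookshelf();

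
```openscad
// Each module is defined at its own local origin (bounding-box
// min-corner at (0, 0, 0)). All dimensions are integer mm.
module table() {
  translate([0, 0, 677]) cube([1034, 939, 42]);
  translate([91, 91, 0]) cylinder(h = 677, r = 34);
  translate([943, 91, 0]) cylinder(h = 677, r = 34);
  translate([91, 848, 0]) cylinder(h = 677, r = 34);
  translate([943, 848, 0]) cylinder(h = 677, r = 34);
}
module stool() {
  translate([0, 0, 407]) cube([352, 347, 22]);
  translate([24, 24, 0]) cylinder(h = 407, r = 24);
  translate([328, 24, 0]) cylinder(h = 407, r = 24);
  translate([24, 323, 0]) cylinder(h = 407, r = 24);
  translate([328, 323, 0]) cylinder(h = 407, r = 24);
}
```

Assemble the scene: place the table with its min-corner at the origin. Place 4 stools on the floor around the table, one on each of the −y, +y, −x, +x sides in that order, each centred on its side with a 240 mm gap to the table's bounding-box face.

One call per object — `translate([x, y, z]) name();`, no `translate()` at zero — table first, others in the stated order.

table();
translate([341, -587, 0]) stool();
translate([341, 1179, 0]) stool();
translate([-592, 296, 0]) stool();
translate([1274, 296, 0]) stool();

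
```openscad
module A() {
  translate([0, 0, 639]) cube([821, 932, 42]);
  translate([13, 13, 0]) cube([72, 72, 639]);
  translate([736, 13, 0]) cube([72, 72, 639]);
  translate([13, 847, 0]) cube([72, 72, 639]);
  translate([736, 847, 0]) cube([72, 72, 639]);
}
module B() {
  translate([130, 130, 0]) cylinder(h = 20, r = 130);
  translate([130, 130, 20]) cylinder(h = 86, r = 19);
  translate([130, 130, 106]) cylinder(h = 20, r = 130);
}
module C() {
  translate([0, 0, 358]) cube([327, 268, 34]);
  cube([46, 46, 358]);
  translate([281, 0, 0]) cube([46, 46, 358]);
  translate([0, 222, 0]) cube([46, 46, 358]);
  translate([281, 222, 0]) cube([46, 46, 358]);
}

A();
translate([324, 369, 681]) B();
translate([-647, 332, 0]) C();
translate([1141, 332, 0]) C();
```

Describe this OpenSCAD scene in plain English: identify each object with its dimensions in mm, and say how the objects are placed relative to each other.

A is a table with a 821×932 mm rectangular top, 42 mm thick, top surface at z = 681 mm, supported by four 72×72 mm square legs, each inset 13 mm from the nearest pair of top edges, running from the floor.

B is a spool: two coaxial disc flanges of radius 130 mm and thickness 20 mm, joined by a core cylinder of radius 19 mm and height 86 mm. The lower flange rests on z = 0 and the three cylinders share a vertical axis.

C is a four-legged stool. The seat is a 327×268×34 mm slab whose top surface is at z = 392 mm; four square legs, each 46×46 mm in cross-section, run from the floor (z = 0) to the underside of the seat, each flush with a corner of the seat.

The spool is on top of the table. Two stools sit around the table at the −x, +x sides.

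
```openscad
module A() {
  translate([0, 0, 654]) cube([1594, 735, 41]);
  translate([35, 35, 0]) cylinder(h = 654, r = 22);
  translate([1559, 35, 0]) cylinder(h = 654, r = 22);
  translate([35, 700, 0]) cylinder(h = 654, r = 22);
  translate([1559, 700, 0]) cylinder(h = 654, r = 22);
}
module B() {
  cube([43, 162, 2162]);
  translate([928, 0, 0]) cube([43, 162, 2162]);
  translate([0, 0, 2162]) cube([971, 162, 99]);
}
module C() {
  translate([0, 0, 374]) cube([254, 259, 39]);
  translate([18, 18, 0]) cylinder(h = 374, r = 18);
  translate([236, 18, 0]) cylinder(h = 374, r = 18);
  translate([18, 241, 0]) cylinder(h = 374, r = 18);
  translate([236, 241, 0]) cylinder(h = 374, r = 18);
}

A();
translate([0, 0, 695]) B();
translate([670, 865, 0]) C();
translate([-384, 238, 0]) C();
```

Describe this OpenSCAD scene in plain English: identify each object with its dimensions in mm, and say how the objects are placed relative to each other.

A is a rectangular dining table. The top is 1594×735×41 mm with its upper surface at z = 695 mm. It stands on four round legs of 44 mm diameter, each leg's bounding box inset 13 mm from the nearest pair of top edges, running from the floor to the underside of the top.

B is a rectangular door frame: two vertical jambs of 43×162 mm section, 2162 mm tall, with a clear opening 885 mm wide between their inner faces. A header 99 mm tall and 162 mm deep lies on top of the jambs and spans the full outside width.

C is a four-legged stool. The seat is a 254×259×39 mm slab whose top surface is at z = 413 mm; four round legs, each 36 mm in diameter, run from the floor (z = 0) to the underside of the seat, each leg's axis is inset half a diameter from the nearest pair of seat edges (so the leg's bounding box is flush with the corner).

The door frame is on top of the table. Two stools sit around the table at the +y, −x sides.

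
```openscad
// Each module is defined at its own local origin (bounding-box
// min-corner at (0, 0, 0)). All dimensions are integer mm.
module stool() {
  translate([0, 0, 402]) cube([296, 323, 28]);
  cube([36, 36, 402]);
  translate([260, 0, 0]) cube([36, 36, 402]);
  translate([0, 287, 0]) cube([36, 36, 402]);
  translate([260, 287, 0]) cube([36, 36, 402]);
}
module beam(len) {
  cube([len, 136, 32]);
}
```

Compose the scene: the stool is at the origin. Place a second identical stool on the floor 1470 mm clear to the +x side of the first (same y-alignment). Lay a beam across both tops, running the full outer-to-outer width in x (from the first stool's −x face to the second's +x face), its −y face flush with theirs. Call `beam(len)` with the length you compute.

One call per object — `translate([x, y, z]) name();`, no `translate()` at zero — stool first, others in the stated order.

stool();
translate([1766, 0, 0]) stool();
translate([0, 0, 430]) beam(2062);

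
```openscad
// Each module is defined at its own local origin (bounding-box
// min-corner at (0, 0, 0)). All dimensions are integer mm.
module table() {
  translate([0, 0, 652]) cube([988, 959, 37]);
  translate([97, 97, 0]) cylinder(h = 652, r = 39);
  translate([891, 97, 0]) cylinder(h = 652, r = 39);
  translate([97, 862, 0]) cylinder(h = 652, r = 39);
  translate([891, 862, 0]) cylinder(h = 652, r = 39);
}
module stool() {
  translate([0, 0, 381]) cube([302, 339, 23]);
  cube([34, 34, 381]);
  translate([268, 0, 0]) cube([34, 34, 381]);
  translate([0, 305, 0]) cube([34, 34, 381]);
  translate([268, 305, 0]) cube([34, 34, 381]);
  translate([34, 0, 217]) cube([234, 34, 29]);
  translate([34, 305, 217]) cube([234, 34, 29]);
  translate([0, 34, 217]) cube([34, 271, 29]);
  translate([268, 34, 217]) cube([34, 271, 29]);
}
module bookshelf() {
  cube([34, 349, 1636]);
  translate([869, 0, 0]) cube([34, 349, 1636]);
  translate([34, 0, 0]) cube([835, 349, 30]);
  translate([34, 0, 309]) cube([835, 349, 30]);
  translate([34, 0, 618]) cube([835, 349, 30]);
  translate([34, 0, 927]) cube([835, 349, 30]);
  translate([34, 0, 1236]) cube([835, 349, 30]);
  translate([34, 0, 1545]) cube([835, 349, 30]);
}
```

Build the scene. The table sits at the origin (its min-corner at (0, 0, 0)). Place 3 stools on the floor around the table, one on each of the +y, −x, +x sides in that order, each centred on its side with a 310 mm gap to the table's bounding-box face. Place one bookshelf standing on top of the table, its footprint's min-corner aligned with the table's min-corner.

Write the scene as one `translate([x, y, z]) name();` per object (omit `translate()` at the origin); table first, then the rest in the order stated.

table();
translate([343, 1269, 0]) stool();
translate([-612, 310, 0]) stool();
translate([1298, 310, 0]) stool();
translate([0, 0, 689]) bookshelf();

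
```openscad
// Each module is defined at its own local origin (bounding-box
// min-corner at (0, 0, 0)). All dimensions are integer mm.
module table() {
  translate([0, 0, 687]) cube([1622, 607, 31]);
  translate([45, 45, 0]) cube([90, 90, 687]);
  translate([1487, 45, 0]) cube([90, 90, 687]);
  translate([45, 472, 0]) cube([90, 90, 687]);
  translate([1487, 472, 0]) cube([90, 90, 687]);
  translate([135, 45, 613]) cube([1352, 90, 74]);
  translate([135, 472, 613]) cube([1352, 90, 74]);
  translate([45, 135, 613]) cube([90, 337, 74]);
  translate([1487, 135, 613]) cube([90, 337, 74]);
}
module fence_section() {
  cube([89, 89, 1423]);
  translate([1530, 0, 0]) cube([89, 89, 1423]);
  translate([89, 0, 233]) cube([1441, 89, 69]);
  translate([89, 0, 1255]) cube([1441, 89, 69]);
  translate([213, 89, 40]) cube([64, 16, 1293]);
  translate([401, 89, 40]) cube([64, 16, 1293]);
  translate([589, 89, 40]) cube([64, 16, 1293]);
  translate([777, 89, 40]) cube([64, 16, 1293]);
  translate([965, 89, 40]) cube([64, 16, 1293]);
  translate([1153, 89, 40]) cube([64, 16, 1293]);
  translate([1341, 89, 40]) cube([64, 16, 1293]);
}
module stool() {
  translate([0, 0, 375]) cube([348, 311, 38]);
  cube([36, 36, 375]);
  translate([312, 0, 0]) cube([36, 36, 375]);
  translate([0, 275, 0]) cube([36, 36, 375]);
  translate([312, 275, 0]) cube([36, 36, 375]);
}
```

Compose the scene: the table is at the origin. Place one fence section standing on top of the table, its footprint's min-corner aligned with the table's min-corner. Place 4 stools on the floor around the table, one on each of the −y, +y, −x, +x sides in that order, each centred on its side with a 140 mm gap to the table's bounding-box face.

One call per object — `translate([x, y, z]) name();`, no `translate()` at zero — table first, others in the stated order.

table();
translate([0, 0, 718]) fence_section();
translate([637, -451, 0]) stool();
translate([637, 747, 0]) stool();
translate([-488, 148, 0]) stool();
translate([1762, 148, 0]) stool();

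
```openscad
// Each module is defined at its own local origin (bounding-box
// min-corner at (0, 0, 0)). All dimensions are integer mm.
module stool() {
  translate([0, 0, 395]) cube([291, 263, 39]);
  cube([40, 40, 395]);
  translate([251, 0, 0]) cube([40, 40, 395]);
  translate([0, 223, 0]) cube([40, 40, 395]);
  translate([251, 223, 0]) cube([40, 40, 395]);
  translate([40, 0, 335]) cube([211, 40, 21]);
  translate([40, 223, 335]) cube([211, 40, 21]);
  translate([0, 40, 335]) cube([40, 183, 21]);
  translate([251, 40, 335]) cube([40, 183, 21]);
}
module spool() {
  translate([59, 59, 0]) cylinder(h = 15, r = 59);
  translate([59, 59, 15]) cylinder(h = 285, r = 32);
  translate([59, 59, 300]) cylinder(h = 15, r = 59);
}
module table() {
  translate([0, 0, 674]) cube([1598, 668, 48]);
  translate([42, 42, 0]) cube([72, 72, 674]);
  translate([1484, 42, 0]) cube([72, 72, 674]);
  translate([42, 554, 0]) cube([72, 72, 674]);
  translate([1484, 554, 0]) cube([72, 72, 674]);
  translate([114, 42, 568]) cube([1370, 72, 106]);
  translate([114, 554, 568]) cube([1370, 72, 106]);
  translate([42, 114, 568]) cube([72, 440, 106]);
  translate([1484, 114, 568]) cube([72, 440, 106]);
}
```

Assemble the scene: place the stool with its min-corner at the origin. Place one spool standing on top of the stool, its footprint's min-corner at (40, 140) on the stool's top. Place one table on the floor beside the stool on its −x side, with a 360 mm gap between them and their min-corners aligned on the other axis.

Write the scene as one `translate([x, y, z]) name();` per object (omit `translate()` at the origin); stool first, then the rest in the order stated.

stool();
translate([40, 140, 434]) spool();
translate([-1958, 0, 0]) table();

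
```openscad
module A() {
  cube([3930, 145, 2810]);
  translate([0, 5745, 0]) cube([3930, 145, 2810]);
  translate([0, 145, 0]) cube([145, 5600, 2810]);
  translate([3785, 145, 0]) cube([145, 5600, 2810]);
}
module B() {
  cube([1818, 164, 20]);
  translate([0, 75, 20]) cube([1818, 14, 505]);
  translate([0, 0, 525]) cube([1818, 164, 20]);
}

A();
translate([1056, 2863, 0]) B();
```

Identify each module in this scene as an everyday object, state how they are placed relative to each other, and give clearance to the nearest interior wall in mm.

A is a house frame. B is an I-beam. The I-beam sits inside the house frame, centred. The clearance to the nearest interior wall is 911 mm.

Clearances: x = 911, y = 2718; minimum 911 mm.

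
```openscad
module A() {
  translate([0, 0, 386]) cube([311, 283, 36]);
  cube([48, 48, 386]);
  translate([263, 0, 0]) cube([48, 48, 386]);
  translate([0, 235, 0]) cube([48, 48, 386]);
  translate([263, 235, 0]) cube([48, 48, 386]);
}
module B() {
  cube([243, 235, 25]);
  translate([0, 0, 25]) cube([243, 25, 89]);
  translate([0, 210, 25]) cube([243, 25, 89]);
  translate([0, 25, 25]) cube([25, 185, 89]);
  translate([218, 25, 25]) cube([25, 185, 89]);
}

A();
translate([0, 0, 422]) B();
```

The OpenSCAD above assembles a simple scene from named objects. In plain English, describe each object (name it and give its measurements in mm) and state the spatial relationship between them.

A is a four-legged stool. The seat is 311×283 mm, 36 mm thick, top at z = 422 mm. It stands on four square legs, each 48×48 mm in cross-section, from z = 0 to the seat underside, each flush with a corner of the seat.

B is an open-topped rectangular box: outside dimensions 243×235×114 mm, with a uniform wall and base thickness of 25 mm. The base is a full 243×235 slab on the floor; four walls sit on top of the base. The front and back walls (the −y and +y sides) span the full width; the two side walls fit between them.

The open box is on top of the stool.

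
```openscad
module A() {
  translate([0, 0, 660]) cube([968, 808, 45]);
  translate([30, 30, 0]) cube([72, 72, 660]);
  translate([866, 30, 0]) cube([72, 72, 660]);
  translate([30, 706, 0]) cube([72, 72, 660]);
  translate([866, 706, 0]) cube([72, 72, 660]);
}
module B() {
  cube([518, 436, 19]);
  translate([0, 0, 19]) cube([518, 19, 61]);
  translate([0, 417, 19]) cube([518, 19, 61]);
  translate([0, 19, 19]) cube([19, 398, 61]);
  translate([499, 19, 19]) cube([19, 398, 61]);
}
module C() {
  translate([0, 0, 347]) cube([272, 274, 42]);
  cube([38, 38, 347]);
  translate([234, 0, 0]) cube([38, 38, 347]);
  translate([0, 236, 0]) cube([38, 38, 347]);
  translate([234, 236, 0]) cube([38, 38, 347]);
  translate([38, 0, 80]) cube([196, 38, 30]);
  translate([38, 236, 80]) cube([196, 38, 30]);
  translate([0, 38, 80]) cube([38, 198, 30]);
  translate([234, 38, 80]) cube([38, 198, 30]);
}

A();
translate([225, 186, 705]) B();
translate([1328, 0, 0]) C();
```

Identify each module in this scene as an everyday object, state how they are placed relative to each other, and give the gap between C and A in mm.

The stool's nearest face is 360 mm from the table's +x face.

A is a table. B is an open box. C is a stool. The open box is on top of the table, centred. The stool is on the floor beside the table on its +x side. The gap between the stool and the table is 360 mm.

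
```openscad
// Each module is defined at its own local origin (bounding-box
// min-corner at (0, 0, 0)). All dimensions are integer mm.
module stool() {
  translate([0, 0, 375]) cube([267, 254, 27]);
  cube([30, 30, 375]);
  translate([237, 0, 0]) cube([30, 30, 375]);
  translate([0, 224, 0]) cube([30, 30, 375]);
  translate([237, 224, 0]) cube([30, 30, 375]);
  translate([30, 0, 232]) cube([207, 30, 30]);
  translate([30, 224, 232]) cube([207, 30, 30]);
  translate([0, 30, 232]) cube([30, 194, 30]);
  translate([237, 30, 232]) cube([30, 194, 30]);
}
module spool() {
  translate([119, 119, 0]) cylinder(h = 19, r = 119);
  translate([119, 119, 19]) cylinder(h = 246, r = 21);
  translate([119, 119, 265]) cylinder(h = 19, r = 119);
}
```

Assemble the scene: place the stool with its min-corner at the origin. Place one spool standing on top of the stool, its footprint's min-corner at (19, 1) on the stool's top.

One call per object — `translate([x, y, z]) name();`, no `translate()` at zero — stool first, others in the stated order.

stool();
translate([19, 1, 402]) spool();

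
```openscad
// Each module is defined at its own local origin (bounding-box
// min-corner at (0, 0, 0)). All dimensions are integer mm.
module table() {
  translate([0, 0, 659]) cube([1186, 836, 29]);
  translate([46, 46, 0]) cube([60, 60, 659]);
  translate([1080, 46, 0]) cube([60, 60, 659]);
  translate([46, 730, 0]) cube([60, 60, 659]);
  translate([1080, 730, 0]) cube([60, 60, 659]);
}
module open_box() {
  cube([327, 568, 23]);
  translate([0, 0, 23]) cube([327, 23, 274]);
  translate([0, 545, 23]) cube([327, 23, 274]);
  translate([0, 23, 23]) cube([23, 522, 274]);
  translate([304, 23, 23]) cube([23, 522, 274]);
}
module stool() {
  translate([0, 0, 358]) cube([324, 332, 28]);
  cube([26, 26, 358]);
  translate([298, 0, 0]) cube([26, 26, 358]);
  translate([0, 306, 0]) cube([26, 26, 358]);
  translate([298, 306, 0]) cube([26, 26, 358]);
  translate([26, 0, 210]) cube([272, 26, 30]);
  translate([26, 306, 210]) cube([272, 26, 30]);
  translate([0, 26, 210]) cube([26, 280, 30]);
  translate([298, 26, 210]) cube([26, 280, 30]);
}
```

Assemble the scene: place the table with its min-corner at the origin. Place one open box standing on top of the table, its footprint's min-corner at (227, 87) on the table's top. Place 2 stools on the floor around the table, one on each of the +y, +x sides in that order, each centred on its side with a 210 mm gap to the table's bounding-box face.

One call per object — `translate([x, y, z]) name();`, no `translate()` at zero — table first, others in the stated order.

table();
translate([227, 87, 688]) open_box();
translate([431, 1046, 0]) stool();
translate([1396, 252, 0]) stool();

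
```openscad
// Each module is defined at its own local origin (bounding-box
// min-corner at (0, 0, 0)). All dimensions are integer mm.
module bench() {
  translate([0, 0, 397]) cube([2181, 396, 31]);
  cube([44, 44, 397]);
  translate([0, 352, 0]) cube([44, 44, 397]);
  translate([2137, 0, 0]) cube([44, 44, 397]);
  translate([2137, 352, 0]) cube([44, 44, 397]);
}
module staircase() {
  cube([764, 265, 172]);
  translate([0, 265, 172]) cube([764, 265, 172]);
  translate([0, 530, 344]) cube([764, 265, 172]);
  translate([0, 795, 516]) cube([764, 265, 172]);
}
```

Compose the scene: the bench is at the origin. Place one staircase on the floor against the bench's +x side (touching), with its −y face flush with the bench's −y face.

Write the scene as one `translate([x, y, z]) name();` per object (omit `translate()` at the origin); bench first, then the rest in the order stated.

bench();
translate([2181, 0, 0]) staircase();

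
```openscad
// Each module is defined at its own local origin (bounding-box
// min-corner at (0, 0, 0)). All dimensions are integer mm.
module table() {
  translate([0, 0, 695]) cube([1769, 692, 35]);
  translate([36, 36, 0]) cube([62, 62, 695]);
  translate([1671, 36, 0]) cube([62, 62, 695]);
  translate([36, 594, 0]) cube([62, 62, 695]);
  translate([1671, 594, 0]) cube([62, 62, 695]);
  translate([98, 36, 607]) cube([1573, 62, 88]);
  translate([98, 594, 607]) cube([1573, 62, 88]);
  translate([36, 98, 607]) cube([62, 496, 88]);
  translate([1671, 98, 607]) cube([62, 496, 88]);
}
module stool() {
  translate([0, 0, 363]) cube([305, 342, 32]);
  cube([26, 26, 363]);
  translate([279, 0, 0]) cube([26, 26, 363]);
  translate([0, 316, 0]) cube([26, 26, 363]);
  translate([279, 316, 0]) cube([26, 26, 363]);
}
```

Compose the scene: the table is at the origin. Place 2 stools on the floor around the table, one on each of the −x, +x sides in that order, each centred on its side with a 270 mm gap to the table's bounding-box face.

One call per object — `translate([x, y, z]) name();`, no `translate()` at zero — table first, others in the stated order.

table();
translate([-575, 175, 0]) stool();
translate([2039, 175, 0]) stool();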